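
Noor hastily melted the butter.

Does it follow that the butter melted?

'Noor melted the butter' is the causative; it entails the inchoative 'the butter melted'.

yes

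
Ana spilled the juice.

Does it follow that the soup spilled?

no

Nothing is said about any soup; only the juice is affected.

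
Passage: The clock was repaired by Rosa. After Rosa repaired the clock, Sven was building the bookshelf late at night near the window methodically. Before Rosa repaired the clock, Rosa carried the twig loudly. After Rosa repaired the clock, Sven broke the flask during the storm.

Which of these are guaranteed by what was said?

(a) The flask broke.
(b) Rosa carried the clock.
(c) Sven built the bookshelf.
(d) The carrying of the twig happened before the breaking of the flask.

(a), (d)

(a) Entailed — 'Sven broke the flask' is causative; it entails the inchoative 'the flask broke'.
(b) Not entailed — Rosa carried the twig, not the clock; the clock belongs to the repairing event.
(c) Not entailed — 'was building' is progressive on an accomplishment; it does not entail the completed 'built'.
(d) Entailed — the narrative places the carrying before the breaking.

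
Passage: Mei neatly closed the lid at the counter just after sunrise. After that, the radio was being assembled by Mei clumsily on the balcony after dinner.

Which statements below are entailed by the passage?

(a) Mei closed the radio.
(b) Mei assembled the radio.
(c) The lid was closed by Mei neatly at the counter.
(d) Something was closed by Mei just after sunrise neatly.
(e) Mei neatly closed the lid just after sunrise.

(a) Not entailed — Mei closed the lid, not the radio; the radio belongs to the assembling event.
(b) Not entailed — 'was assembling' is progressive on an accomplishment; it does not entail the completed 'assembled'.
(c) Entailed — dropping 'just after sunrise' leaves a sub-description the original still satisfies.
(d) Entailed — this follows by dropping conjuncts from the closing event's description.
(e) Entailed — this follows by dropping conjuncts from the closing event's description.

(c), (d), (e)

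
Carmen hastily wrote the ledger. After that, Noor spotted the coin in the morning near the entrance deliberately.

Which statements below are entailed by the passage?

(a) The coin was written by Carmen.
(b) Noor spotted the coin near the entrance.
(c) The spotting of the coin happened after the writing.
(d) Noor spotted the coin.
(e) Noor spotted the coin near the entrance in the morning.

(b), (c), (d), (e)

(a) Not entailed — Carmen wrote the ledger, not the coin; the coin belongs to the spotting event.
(b) Entailed — this follows by dropping conjuncts from the spotting event's description.
(c) Entailed — the narrative places the writing before the spotting.
(d) Entailed — every conjunct here is already in the original spotting event.
(e) Entailed — every conjunct here is already in the original spotting event.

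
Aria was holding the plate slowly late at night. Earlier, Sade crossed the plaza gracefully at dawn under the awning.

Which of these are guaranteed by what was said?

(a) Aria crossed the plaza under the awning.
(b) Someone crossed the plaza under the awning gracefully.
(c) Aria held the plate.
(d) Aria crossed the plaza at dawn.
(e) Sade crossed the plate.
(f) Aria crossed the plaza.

(b), (c)

(a) Not entailed — the passage has Sade crossing the plaza, not Aria.
(b) Entailed — this follows by dropping conjuncts from the crossing event's description.
(c) Entailed — 'hold' is an activity; 'was holding' entails that some holding happened, so 'held' holds.
(d) Not entailed — the passage has Sade crossing the plaza, not Aria.
(e) Not entailed — Sade crossed the plaza, not the plate; the plate belongs to the holding event.
(f) Not entailed — the passage has Sade crossing the plaza, not Aria.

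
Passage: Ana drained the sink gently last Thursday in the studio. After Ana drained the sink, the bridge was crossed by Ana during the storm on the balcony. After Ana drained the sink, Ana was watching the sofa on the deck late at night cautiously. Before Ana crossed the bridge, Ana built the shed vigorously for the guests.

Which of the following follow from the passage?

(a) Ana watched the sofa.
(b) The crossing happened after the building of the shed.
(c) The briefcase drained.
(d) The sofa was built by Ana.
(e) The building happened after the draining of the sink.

(a) Entailed — 'watch' is an activity; 'was watching' entails that some watching happened, so 'watched' holds.
(b) Entailed — the narrative places the building before the crossing.
(c) Not entailed — the sink is what drained, not the briefcase.
(d) Not entailed — Ana built the shed, not the sofa; the sofa belongs to the watching event.
(e) Not entailed — the narrative doesn't order the draining relative to the building.

(a), (b)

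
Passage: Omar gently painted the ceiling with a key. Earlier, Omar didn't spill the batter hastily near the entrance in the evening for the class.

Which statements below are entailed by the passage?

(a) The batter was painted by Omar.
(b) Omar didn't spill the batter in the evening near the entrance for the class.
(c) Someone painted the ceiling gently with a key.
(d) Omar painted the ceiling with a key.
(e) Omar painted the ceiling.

(c), (d), (e)

(a) Not entailed — Omar painted the ceiling, not the batter; the batter belongs to the spilling event.
(b) Not entailed — dropping 'hastily' under negation is not valid — the original leaves open that Omar spilled the batter some other way.
(c) Entailed — the original entails any weakening of itself; this just generalizes the agent.
(d) Entailed — the original entails any weakening of itself; this just drops 'gently'.
(e) Entailed — this follows by dropping conjuncts from the painting event's description.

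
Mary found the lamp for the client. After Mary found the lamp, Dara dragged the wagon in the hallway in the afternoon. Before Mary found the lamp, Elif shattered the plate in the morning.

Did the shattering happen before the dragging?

The narrative orders the shattering before the dragging.

yes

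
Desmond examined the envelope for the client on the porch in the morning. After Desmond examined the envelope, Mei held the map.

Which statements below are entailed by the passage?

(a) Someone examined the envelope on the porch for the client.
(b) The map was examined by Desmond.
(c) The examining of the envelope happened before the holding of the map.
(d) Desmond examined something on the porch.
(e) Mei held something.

(a), (c), (d), (e)

(a) Entailed — the original entails any weakening of itself; this just drops 'in the morning' and generalizes the agent.
(b) Not entailed — Desmond examined the envelope, not the map; the map belongs to the holding event.
(c) Entailed — the narrative places the examining before the holding.
(d) Entailed — the original entails any weakening of itself; this just drops 'for the client', 'in the morning' and generalizes the patient.
(e) Entailed — the original entails any weakening of itself; this just generalizes the patient.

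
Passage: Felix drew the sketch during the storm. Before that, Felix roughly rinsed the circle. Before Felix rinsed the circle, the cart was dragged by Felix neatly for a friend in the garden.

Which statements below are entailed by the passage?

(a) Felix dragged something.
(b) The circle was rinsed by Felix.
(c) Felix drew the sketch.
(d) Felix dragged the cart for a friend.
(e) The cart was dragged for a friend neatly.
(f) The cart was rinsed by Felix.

(a) Entailed — every conjunct here is already in the original dragging event.
(b) Entailed — dropping 'roughly' leaves a sub-description the original still satisfies.
(c) Entailed — every conjunct here is already in the original drawing event.
(d) Entailed — the original entails any weakening of itself; this just drops 'neatly', 'in the garden'.
(e) Entailed — the original entails any weakening of itself; this just drops 'in the garden' and generalizes the agent.
(f) Not entailed — Felix rinsed the circle, not the cart; the cart belongs to the dragging event.

(a), (b), (c), (d), (e)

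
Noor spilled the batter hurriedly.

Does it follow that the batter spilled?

'Noor spilled the batter' is the causative; it entails the inchoative 'the batter spilled'.

yes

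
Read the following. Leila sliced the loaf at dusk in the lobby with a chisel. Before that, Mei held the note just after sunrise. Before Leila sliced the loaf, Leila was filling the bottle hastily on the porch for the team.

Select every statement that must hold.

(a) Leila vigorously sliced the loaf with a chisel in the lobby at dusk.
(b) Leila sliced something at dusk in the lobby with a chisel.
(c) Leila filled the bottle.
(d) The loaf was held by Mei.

(b)

(a) Not entailed — 'vigorously' adds information not in the original event.
(b) Entailed — the original entails any weakening of itself; this just generalizes the patient.
(c) Not entailed — 'was filling' is progressive on an accomplishment; it does not entail the completed 'filled'.
(d) Not entailed — Mei held the note, not the loaf; the loaf belongs to the slicing event.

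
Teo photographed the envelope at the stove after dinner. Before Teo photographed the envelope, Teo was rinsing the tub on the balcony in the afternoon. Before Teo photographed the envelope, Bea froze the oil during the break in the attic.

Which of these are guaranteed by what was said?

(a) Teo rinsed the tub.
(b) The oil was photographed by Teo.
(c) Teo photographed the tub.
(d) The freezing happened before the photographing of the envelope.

(a), (d)

(a) Entailed — 'rinse' is an activity; 'was rinsing' entails that some rinsing happened, so 'rinsed' holds.
(b) Not entailed — Teo photographed the envelope, not the oil; the oil belongs to the freezing event.
(c) Not entailed — Teo photographed the envelope, not the tub; the tub belongs to the rinsing event.
(d) Entailed — the narrative places the freezing before the photographing.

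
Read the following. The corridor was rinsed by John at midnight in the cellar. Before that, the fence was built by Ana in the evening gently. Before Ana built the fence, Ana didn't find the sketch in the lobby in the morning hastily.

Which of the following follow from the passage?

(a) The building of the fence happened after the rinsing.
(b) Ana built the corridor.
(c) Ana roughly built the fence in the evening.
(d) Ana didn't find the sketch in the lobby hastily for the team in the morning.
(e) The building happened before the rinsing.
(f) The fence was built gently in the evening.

(d), (e), (f)

(a) Not entailed — the narrative places the building before the rinsing, not after.
(b) Not entailed — Ana built the fence, not the corridor; the corridor belongs to the rinsing event.
(c) Not entailed — 'roughly' adds a manner not in (and inconsistent with) the original.
(d) Entailed — under negation, adding a further restriction is entailed: if no such finding event occurred, none occurred for the team either.
(e) Entailed — the narrative places the building before the rinsing.
(f) Entailed — every conjunct here is already in the original building event.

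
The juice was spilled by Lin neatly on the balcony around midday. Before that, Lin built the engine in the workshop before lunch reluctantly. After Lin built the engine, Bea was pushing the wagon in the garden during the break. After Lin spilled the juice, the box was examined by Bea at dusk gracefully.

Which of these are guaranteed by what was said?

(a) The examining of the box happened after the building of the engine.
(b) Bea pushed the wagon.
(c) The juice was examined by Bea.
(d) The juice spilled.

(a) Entailed — the narrative places the building before the examining.
(b) Entailed — 'push' is an activity; 'was pushing' entails that some pushing happened, so 'pushed' holds.
(c) Not entailed — Bea examined the box, not the juice; the juice belongs to the spilling event.
(d) Entailed — 'Lin spilled the juice' is causative; it entails the inchoative 'the juice spilled'.

(a), (b), (d)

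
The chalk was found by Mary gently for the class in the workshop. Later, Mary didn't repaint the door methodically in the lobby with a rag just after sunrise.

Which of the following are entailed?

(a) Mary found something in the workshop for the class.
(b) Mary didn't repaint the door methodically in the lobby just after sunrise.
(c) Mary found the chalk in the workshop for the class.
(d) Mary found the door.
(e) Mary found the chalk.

(a) Entailed — every conjunct here is already in the original finding event.
(b) Not entailed — dropping 'with a rag' under negation is not valid — the original leaves open that Mary repainted the door some other way.
(c) Entailed — dropping 'gently' leaves a sub-description the original still satisfies.
(d) Not entailed — Mary found the chalk, not the door; the door belongs to the repainting event.
(e) Entailed — dropping 'for the class', 'in the workshop', 'gently' leaves a sub-description the original still satisfies.

(a), (c), (e)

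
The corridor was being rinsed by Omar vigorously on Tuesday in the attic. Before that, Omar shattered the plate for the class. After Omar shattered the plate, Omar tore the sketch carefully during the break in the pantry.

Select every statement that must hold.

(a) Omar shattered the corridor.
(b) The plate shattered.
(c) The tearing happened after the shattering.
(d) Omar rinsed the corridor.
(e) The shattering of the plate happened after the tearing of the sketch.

(a) Not entailed — Omar shattered the plate, not the corridor; the corridor belongs to the rinsing event.
(b) Entailed — 'Omar shattered the plate' is causative; it entails the inchoative 'the plate shattered'.
(c) Entailed — the narrative places the shattering before the tearing.
(d) Entailed — 'rinse' is an activity; 'was rinsing' entails that some rinsing happened, so 'rinsed' holds.
(e) Not entailed — the narrative places the shattering before the tearing, not after.

(b), (c), (d)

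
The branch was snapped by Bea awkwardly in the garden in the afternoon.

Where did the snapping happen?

in the garden

'in the garden' marks the location of the snapping event.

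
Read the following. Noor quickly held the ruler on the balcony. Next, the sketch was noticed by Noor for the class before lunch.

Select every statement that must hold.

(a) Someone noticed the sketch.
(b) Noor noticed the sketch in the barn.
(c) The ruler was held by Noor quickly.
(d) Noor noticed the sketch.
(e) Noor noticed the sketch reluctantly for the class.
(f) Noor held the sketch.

(a), (c), (d)

(a) Entailed — dropping 'before lunch', 'for the class' and generalizing the agent leaves a sub-description the original still satisfies.
(b) Not entailed — 'in the barn' adds information not in the original event.
(c) Entailed — this follows by dropping conjuncts from the holding event's description.
(d) Entailed — the original entails any weakening of itself; this just drops 'before lunch', 'for the class'.
(e) Not entailed — 'reluctantly' adds information not in the original event.
(f) Not entailed — Noor held the ruler, not the sketch; the sketch belongs to the noticing event.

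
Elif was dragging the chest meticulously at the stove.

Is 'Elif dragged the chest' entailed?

yes

'drag' is atelic; if Elif was dragging the chest, then Elif dragged the chest (for some time).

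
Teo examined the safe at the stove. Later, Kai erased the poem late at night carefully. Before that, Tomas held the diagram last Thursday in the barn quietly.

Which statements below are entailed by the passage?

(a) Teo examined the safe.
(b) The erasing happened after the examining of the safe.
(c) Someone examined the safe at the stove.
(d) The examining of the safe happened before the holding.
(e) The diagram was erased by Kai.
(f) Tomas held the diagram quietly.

(a), (b), (c), (f)

(a) Entailed — this follows by dropping conjuncts from the examining event's description.
(b) Entailed — the narrative places the examining before the erasing.
(c) Entailed — every conjunct here is already in the original examining event.
(d) Not entailed — the narrative doesn't order the examining relative to the holding.
(e) Not entailed — Kai erased the poem, not the diagram; the diagram belongs to the holding event.
(f) Entailed — the original entails any weakening of itself; this just drops 'last Thursday', 'in the barn'.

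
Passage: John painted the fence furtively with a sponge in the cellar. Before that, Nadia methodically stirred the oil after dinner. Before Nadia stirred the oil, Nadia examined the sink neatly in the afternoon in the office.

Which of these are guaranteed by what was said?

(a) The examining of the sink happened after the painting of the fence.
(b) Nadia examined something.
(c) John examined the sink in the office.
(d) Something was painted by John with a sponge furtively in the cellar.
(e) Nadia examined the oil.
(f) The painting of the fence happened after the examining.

(b), (d), (f)

(a) Not entailed — the narrative places the examining before the painting, not after.
(b) Entailed — every conjunct here is already in the original examining event.
(c) Not entailed — the passage has Nadia examining the sink, not John.
(d) Entailed — this follows by dropping conjuncts from the painting event's description.
(e) Not entailed — Nadia examined the sink, not the oil; the oil belongs to the stirring event.
(f) Entailed — the narrative places the examining before the painting.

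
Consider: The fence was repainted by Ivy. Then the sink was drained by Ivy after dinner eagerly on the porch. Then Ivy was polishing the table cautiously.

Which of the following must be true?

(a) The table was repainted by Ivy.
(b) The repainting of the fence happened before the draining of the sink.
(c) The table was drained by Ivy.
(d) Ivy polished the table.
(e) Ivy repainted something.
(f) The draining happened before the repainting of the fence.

(a) Not entailed — Ivy repainted the fence, not the table; the table belongs to the polishing event.
(b) Entailed — the narrative places the repainting before the draining.
(c) Not entailed — Ivy drained the sink, not the table; the table belongs to the polishing event.
(d) Entailed — 'polish' is an activity; 'was polishing' entails that some polishing happened, so 'polished' holds.
(e) Entailed — this follows by dropping conjuncts from the repainting event's description.
(f) Not entailed — the narrative places the repainting before the draining, not after.

(b), (d), (e)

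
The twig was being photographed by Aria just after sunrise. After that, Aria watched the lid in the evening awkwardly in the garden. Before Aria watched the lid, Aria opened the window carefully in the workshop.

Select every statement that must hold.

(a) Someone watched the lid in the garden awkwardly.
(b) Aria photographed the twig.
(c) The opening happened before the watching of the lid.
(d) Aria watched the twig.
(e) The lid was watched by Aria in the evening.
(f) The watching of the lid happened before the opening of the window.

(a), (c), (e)

(a) Entailed — the original entails any weakening of itself; this just drops 'in the evening' and generalizes the agent.
(b) Not entailed — 'was photographing' is progressive on an accomplishment; it does not entail the completed 'photographed'.
(c) Entailed — the narrative places the opening before the watching.
(d) Not entailed — Aria watched the lid, not the twig; the twig belongs to the photographing event.
(e) Entailed — every conjunct here is already in the original watching event.
(f) Not entailed — the narrative places the opening before the watching, not after.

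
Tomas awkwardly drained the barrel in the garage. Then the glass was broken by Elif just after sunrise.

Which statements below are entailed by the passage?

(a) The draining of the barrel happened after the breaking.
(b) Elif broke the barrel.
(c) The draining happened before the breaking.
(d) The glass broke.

(c), (d)

(a) Not entailed — the narrative places the draining before the breaking, not after.
(b) Not entailed — Elif broke the glass, not the barrel; the barrel belongs to the draining event.
(c) Entailed — the narrative places the draining before the breaking.
(d) Entailed — 'Elif broke the glass' is causative; it entails the inchoative 'the glass broke'.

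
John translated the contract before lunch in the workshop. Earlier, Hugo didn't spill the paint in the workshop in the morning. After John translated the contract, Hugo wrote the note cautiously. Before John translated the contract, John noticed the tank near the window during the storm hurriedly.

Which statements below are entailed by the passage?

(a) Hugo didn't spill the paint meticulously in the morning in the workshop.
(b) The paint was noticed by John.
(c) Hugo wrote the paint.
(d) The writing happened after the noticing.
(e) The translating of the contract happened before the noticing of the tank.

(a) Entailed — under negation, adding a further restriction is entailed: if no such spilling event occurred, none occurred meticulously either.
(b) Not entailed — John noticed the tank, not the paint; the paint belongs to the spilling event.
(c) Not entailed — Hugo wrote the note, not the paint; the paint belongs to the spilling event.
(d) Entailed — the narrative places the noticing before the writing.
(e) Not entailed — the narrative places the noticing before the translating, not after.

(a), (d)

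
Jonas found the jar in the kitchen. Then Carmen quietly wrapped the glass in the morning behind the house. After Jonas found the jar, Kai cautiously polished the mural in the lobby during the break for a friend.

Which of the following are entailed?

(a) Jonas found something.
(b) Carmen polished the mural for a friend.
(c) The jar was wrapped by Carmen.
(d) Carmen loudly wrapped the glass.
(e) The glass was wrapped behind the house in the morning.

(a) Entailed — dropping 'in the kitchen' and generalizing the patient leaves a sub-description the original still satisfies.
(b) Not entailed — the passage has Kai polishing the mural, not Carmen.
(c) Not entailed — Carmen wrapped the glass, not the jar; the jar belongs to the finding event.
(d) Not entailed — 'loudly' adds a manner not in (and inconsistent with) the original.
(e) Entailed — dropping 'quietly' and generalizing the agent leaves a sub-description the original still satisfies.

(a), (e)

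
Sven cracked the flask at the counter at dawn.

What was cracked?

the flask

'the flask' marks the patient of the cracking event.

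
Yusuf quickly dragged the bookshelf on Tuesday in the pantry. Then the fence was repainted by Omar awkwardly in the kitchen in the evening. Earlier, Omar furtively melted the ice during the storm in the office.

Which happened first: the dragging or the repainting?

The connectives place the dragging before the repainting.

the dragging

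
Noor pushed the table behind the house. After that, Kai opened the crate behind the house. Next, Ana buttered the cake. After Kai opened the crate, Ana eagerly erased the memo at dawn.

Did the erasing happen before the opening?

The narrative orders the opening before the erasing.

no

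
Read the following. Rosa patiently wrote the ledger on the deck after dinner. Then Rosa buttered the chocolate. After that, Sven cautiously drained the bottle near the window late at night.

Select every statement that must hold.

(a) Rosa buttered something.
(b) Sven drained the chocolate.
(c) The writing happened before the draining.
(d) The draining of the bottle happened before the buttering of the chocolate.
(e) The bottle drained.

(a) Entailed — this follows by dropping conjuncts from the buttering event's description.
(b) Not entailed — Sven drained the bottle, not the chocolate; the chocolate belongs to the buttering event.
(c) Entailed — the narrative places the writing before the draining.
(d) Not entailed — the narrative places the buttering before the draining, not after.
(e) Entailed — 'Sven drained the bottle' is causative; it entails the inchoative 'the bottle drained'.

(a), (c), (e)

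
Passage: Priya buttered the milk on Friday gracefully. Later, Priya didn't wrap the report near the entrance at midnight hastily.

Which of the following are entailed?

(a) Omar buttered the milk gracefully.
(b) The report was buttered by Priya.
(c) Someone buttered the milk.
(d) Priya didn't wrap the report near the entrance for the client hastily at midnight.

(c), (d)

(a) Not entailed — the passage has Priya buttering the milk, not Omar.
(b) Not entailed — Priya buttered the milk, not the report; the report belongs to the wrapping event.
(c) Entailed — every conjunct here is already in the original buttering event.
(d) Entailed — under negation, adding a further restriction is entailed: if no such wrapping event occurred, none occurred for the client either.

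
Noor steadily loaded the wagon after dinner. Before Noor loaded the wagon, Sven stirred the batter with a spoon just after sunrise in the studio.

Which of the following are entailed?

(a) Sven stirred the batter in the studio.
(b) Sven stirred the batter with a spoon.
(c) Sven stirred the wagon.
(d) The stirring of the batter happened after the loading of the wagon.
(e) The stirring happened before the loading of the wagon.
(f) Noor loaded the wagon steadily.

(a) Entailed — this follows by dropping conjuncts from the stirring event's description.
(b) Entailed — the original entails any weakening of itself; this just drops 'in the studio', 'just after sunrise'.
(c) Not entailed — Sven stirred the batter, not the wagon; the wagon belongs to the loading event.
(d) Not entailed — the narrative places the stirring before the loading, not after.
(e) Entailed — the narrative places the stirring before the loading.
(f) Entailed — every conjunct here is already in the original loading event.

(a), (b), (e), (f)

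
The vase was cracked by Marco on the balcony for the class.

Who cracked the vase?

Marco

'Marco' marks the agent of the cracking event.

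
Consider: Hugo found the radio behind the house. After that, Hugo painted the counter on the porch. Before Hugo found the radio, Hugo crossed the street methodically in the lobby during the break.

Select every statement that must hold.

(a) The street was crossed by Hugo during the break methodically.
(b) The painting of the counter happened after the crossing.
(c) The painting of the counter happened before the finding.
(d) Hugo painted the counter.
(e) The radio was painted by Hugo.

(a), (b), (d)

(a) Entailed — this follows by dropping conjuncts from the crossing event's description.
(b) Entailed — the narrative places the crossing before the painting.
(c) Not entailed — the narrative places the finding before the painting, not after.
(d) Entailed — every conjunct here is already in the original painting event.
(e) Not entailed — Hugo painted the counter, not the radio; the radio belongs to the finding event.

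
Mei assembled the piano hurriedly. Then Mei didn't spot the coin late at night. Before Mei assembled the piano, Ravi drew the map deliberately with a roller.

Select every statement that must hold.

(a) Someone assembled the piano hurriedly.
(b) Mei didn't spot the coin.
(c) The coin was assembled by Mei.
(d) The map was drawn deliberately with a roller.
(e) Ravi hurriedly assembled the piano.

(a), (d)

(a) Entailed — generalizing the agent leaves a sub-description the original still satisfies.
(b) Not entailed — dropping 'late at night' under negation is not valid — the original leaves open that Mei spotted the coin some other way.
(c) Not entailed — Mei assembled the piano, not the coin; the coin belongs to the spotting event.
(d) Entailed — this follows by dropping conjuncts from the drawing event's description.
(e) Not entailed — the passage has Mei assembling the piano, not Ravi.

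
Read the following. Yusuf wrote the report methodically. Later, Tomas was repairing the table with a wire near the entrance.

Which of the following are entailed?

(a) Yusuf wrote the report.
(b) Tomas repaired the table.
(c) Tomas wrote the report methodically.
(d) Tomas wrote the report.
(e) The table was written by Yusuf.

(a)

(a) Entailed — dropping 'methodically' leaves a sub-description the original still satisfies.
(b) Not entailed — 'was repairing' is progressive on an accomplishment; it does not entail the completed 'repaired'.
(c) Not entailed — the passage has Yusuf writing the report, not Tomas.
(d) Not entailed — the passage has Yusuf writing the report, not Tomas.
(e) Not entailed — Yusuf wrote the report, not the table; the table belongs to the repairing event.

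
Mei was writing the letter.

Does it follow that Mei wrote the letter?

'was writing' is progressive; for an accomplishment like 'write the letter', it doesn't entail completion.

no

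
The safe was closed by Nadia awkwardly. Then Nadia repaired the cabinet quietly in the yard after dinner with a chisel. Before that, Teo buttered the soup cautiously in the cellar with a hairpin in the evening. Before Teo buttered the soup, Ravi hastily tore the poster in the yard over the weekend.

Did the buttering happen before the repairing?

yes

The narrative orders the buttering before the repairing.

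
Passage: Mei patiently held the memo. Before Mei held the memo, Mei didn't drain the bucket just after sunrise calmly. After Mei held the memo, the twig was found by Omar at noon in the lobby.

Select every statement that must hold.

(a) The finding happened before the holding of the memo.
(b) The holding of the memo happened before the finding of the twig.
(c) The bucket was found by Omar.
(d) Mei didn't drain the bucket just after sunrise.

(a) Not entailed — the narrative places the holding before the finding, not after.
(b) Entailed — the narrative places the holding before the finding.
(c) Not entailed — Omar found the twig, not the bucket; the bucket belongs to the draining event.
(d) Not entailed — dropping 'calmly' under negation is not valid — the original leaves open that Mei drained the bucket some other way.

(b)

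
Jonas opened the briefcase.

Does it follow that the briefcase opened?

yes

'Jonas opened the briefcase' is the causative; it entails the inchoative 'the briefcase opened'.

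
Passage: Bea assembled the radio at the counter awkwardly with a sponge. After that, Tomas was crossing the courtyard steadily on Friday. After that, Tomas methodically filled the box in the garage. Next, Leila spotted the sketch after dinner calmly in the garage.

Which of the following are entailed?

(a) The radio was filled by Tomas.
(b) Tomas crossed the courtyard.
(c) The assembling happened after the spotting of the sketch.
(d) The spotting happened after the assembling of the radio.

(d)

(a) Not entailed — Tomas filled the box, not the radio; the radio belongs to the assembling event.
(b) Not entailed — 'was crossing' is progressive on an accomplishment; it does not entail the completed 'crossed'.
(c) Not entailed — the narrative places the assembling before the spotting, not after.
(d) Entailed — the narrative places the assembling before the spotting.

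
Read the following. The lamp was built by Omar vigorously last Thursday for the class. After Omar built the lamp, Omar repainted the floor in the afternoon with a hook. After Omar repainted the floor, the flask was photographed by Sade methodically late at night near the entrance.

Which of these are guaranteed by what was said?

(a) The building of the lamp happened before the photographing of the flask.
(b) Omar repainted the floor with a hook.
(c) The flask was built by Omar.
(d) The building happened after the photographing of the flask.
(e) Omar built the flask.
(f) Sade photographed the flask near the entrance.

(a), (b), (f)

(a) Entailed — the narrative places the building before the photographing.
(b) Entailed — dropping 'in the afternoon' leaves a sub-description the original still satisfies.
(c) Not entailed — Omar built the lamp, not the flask; the flask belongs to the photographing event.
(d) Not entailed — the narrative places the building before the photographing, not after.
(e) Not entailed — Omar built the lamp, not the flask; the flask belongs to the photographing event.
(f) Entailed — this follows by dropping conjuncts from the photographing event's description.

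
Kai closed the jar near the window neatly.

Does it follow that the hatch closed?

Nothing is said about any hatch; only the jar is affected.

no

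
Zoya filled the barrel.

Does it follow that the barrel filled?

'Zoya filled the barrel' is the causative; it entails the inchoative 'the barrel filled'.

yes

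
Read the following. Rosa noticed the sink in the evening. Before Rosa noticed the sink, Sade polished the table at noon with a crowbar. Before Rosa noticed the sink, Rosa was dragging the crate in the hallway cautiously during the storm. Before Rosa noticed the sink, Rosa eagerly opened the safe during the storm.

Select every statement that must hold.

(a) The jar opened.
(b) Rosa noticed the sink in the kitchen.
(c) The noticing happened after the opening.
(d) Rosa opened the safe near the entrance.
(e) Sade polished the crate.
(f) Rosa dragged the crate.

(c), (f)

(a) Not entailed — the safe is what opened, not the jar.
(b) Not entailed — 'in the kitchen' adds information not in the original event.
(c) Entailed — the narrative places the opening before the noticing.
(d) Not entailed — 'near the entrance' adds information not in the original event.
(e) Not entailed — Sade polished the table, not the crate; the crate belongs to the dragging event.
(f) Entailed — 'drag' is an activity; 'was dragging' entails that some dragging happened, so 'dragged' holds.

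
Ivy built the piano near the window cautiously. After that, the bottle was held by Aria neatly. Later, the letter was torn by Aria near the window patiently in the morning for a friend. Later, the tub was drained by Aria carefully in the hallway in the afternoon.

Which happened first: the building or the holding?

The connectives place the building before the holding.

the building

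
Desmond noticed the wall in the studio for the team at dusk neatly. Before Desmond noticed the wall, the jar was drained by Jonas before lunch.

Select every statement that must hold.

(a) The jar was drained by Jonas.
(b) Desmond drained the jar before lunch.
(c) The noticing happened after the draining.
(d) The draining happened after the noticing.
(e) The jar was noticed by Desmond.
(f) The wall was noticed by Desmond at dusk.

(a), (c), (f)

(a) Entailed — dropping 'before lunch' leaves a sub-description the original still satisfies.
(b) Not entailed — the passage has Jonas draining the jar, not Desmond.
(c) Entailed — the narrative places the draining before the noticing.
(d) Not entailed — the narrative places the draining before the noticing, not after.
(e) Not entailed — Desmond noticed the wall, not the jar; the jar belongs to the draining event.
(f) Entailed — dropping 'neatly', 'in the studio', 'for the team' leaves a sub-description the original still satisfies.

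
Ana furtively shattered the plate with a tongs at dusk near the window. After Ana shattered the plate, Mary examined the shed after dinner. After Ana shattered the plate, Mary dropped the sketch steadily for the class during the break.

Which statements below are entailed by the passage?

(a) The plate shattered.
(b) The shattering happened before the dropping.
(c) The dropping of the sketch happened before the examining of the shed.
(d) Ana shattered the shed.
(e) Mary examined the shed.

(a) Entailed — 'Ana shattered the plate' is causative; it entails the inchoative 'the plate shattered'.
(b) Entailed — the narrative places the shattering before the dropping.
(c) Not entailed — the narrative doesn't order the dropping relative to the examining.
(d) Not entailed — Ana shattered the plate, not the shed; the shed belongs to the examining event.
(e) Entailed — this follows by dropping conjuncts from the examining event's description.

(a), (b), (e)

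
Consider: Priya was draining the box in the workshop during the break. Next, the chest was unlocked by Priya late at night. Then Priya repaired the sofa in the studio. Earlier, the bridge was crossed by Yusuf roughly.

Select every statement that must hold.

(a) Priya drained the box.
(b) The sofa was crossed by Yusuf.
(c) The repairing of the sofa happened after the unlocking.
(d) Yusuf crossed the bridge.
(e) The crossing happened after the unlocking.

(c), (d)

(a) Not entailed — 'was draining' is progressive on an accomplishment; it does not entail the completed 'drained'.
(b) Not entailed — Yusuf crossed the bridge, not the sofa; the sofa belongs to the repairing event.
(c) Entailed — the narrative places the unlocking before the repairing.
(d) Entailed — every conjunct here is already in the original crossing event.
(e) Not entailed — the narrative doesn't order the unlocking relative to the crossing.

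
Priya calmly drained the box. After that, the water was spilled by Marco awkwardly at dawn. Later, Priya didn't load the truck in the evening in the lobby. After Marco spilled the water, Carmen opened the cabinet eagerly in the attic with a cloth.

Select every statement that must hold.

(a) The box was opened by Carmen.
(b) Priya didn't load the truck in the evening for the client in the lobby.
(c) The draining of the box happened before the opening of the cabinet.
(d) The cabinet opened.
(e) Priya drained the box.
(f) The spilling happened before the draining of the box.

(b), (c), (d), (e)

(a) Not entailed — Carmen opened the cabinet, not the box; the box belongs to the draining event.
(b) Entailed — under negation, adding a further restriction is entailed: if no such loading event occurred, none occurred for the client either.
(c) Entailed — the narrative places the draining before the opening.
(d) Entailed — 'Carmen opened the cabinet' is causative; it entails the inchoative 'the cabinet opened'.
(e) Entailed — this follows by dropping conjuncts from the draining event's description.
(f) Not entailed — the narrative places the draining before the spilling, not after.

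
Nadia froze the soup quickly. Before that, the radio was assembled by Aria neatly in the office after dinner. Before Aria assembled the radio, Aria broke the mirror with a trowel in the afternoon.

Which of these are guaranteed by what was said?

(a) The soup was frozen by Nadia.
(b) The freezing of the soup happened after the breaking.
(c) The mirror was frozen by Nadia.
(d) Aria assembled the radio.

(a) Entailed — the original entails any weakening of itself; this just drops 'quickly'.
(b) Entailed — the narrative places the breaking before the freezing.
(c) Not entailed — Nadia froze the soup, not the mirror; the mirror belongs to the breaking event.
(d) Entailed — the original entails any weakening of itself; this just drops 'in the office', 'neatly', 'after dinner'.

(a), (b), (d)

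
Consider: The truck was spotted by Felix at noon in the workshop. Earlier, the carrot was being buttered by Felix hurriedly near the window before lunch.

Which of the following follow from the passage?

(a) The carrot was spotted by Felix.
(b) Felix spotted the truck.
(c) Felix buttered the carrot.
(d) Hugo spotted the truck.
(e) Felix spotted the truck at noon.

(a) Not entailed — Felix spotted the truck, not the carrot; the carrot belongs to the buttering event.
(b) Entailed — dropping 'in the workshop', 'at noon' leaves a sub-description the original still satisfies.
(c) Not entailed — 'was buttering' is progressive on an accomplishment; it does not entail the completed 'buttered'.
(d) Not entailed — the passage has Felix spotting the truck, not Hugo.
(e) Entailed — the original entails any weakening of itself; this just drops 'in the workshop'.

(b), (e)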